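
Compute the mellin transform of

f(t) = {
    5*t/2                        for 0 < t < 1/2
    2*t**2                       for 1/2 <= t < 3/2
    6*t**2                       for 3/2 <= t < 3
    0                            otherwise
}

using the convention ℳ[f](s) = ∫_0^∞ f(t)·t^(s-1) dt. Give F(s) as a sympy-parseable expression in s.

summing 3 kernel integrals split by 1/2, 3/2 yields ℳ[f](s)
piece [0, 1/2): integrate 5*t/2 against the kernel
between 1/2 and 3/2 the integrand is 2*t**2·t^(s-1)
segment 3/2 to 3 holds 6*t**2; add its integral

(-36*3**s*(s + 1) + 216*6**s*(s + 1) + 3*s + 8)/(4*2**s*(s + 1)*(s + 2))
  Re(s) > -1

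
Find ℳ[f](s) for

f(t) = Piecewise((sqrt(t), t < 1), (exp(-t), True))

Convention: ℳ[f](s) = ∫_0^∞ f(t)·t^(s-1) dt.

((2*s + 1)*uppergamma(s, 1) + 2)/(2*s + 1)
  Re(s) > -1/2

summing 2 kernel integrals split by 1 yields ℳ[f](s)
∫ over [0, 1) of sqrt(t)·t^(s-1) joins the sum
[1, ∞) adds the kernel integral of exp(-t)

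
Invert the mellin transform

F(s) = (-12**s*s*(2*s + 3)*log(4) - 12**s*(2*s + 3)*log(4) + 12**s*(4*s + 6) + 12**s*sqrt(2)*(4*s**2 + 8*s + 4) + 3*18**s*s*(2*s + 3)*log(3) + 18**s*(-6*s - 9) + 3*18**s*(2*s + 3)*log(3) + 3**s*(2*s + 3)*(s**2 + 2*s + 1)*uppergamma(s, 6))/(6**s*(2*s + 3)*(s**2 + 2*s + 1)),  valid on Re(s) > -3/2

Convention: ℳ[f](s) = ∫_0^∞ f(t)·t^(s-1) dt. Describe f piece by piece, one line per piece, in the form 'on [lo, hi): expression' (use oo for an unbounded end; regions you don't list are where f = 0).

along the cuts 2, 3, ℳ[f](s) splits into 3 integrals
segment [0, 2) carries t**(3/2); integrate it
piece [2, 3): integrate t*log(t) against the kernel
for t in [3, ∞): the term is ∫ exp(-2*t)·t^(s-1)

on [0, 2): t**(3/2)
on [2, 3): t*log(t)
on [3, oo): exp(-2*t)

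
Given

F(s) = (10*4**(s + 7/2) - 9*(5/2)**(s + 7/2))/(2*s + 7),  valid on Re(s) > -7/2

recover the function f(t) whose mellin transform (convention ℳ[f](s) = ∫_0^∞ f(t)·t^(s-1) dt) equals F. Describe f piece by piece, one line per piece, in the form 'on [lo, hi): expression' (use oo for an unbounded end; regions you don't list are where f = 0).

linearity at 5/2 turns ℳ[f](s) into 2 summed integrals
piece [0, 5/2): integrate t**(7/2)/2 against the kernel
between 5/2 and 4 the integrand is 5*t**(7/2)·t^(s-1)

on [0, 5/2): t**(7/2)/2
on [5/2, 4): 5*t**(7/2)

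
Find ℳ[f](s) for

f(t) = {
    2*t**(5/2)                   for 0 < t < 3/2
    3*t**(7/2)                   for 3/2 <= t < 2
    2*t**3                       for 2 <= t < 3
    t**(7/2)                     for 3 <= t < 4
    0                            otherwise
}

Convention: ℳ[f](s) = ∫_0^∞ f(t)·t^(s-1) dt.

2*(-2**(s + 3)*(2*s + 5)*(2*s + 7) + 3*2**(s + 7/2)*(s + 3)*(2*s + 5) + 3**(s + 3)*(2*s + 5)*(2*s + 7) - 3**(s + 7/2)*(s + 3)*(2*s + 5) + 2*(3/2)**(s + 5/2)*(s + 3)*(2*s + 7) - 3*(3/2)**(s + 7/2)*(s + 3)*(2*s + 5) + 4**(s + 7/2)*(s + 3)*(2*s + 5))/((s + 3)*(2*s + 5)*(2*s + 7))
  Re(s) > -5/2

breakpoints 3/2, 2, 3: one integral from each of the 4 segments
segment [0, 3/2) carries 2*t**(5/2); integrate it
segment 3/2 to 2 holds 3*t**(7/2); add its integral
segment 2 to 3 holds 2*t**3; add its integral
the [3, 4) slice contributes ∫ t**(7/2)·t^(s-1) dt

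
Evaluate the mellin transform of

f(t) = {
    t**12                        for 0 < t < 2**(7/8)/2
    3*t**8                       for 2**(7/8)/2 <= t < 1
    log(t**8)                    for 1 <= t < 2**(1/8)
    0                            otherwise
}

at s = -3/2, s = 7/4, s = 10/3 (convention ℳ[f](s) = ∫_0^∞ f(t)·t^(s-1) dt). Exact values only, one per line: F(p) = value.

strip the power substitution: t**6 on [0, 2**(3/4)/2); 3*t**4 on [2**(3/4)/2, 1); log(t**4) on [1, 2**(1/4))
reversing the power substitution: t**3 on [0, sqrt(2)/2); 3*t**2 on [sqrt(2)/2, 1); log(t**2) on [1, sqrt(2))
reversing the power substitution: t**(3/2) on [0, 1/2); 3*t on [1/2, 1); log(t) on [1, 2)
integrate the 3 segments split at 2**(7/8)/2, 1, then add the results
for t in [0, 2**(7/8)/2): the term is ∫ t**12·t^(s-1)
piece [2**(7/8)/2, 1): integrate 3*t**8 against the kernel
the [1, 2**(1/8)) slice contributes ∫ log(t**8)·t^(s-1) dt

F(-3/2) = -16*2**(13/16)/9 - 2**(13/16)*log(2)/3 - 3*2**(3/16)/13 + 2**(11/16)/42 + 470/117
F(7/4) = -128*2**(7/32)/49 - 2**(25/32)/13 + 2**(9/32)/55 + 4*2**(7/32)*log(2)/7 + 1860/637
F(10/3) = -18*2**(5/12)/25 - 9*2**(7/12)/136 + 3*2**(1/12)/184 + 3*2**(5/12)*log(2)/10 + 837/850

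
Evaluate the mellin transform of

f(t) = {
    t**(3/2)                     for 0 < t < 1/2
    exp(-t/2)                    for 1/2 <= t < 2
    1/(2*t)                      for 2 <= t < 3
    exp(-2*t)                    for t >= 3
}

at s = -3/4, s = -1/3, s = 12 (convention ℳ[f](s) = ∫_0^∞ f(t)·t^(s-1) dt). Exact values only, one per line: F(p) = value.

f breaks at 1/2, 2, 3 into 4 integrals to sum
on [0, 1/2) integrate f = t**(3/2) against the kernel
[1/2, 2) adds the kernel integral of exp(-t/2)
[2, 3) adds the kernel integral of 1/(2*t)
over [3, ∞), the kernel integral of exp(-2*t) enters the sum

F(-3/4) = -2**(1/4)*uppergamma(-3/4, 1)/2 - 2*3**(1/4)/63 + 2**(3/4)*uppergamma(-3/4, 6) + 31*2**(1/4)/42 + 2**(1/4)*uppergamma(-3/4, 1/4)/2
F(-1/3) = -2**(2/3)*uppergamma(-1/3, 1)/2 - 3**(2/3)/24 + 2**(1/3)*uppergamma(-1/3, 6) + 3*2**(2/3)/32 + 3*2**(5/6)/14 + 2**(2/3)*uppergamma(-1/3, 1/4)/2
F(12) = -444436938752*exp(-1) + sqrt(2)/221184 + 175099/22 + 61640757*exp(-6)/16 + 214975636319885*exp(-1/4)/1024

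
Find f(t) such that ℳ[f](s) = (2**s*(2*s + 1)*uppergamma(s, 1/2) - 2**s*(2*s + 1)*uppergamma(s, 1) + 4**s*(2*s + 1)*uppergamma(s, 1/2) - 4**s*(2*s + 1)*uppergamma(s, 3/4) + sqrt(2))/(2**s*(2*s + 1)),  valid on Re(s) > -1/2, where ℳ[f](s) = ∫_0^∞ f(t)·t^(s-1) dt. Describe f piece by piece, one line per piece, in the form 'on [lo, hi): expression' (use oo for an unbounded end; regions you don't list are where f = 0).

on [0, 1/2): sqrt(t)
on [1/2, 1): exp(-t)
on [1, 3/2): exp(-t/2)

treat the 3 regions marked off by 1/2, 1 separately and sum
the [0, 1/2) slice contributes ∫ sqrt(t)·t^(s-1) dt
for t in [1/2, 1): the term is ∫ exp(-t)·t^(s-1)
over [1, 3/2), the kernel integral of exp(-t/2) enters the sum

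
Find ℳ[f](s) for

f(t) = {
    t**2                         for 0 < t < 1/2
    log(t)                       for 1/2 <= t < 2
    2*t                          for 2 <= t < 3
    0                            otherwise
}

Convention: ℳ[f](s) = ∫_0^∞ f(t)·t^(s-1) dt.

the 3 pieces separated at 1/2, 2 each add one integral
[0, 1/2) adds the kernel integral of t**2
between 1/2 and 2 the integrand is log(t)·t^(s-1)
∫ over [2, 3) of 2*t·t^(s-1) joins the sum

(-16*2**(2*s)*s**2*(s + 2) + 4*2**(2*s)*s*(s + 1)*(s + 2)*log(2) - 4*2**(2*s)*(s + 1)*(s + 2) + 24*6**s*s**2*(s + 2) + s**2*(s + 1) + 4*s*(s + 1)*(s + 2)*log(2) + 4*(s + 1)*(s + 2))/(4*2**s*s**2*(s + 1)*(s + 2))
  Re(s) > -2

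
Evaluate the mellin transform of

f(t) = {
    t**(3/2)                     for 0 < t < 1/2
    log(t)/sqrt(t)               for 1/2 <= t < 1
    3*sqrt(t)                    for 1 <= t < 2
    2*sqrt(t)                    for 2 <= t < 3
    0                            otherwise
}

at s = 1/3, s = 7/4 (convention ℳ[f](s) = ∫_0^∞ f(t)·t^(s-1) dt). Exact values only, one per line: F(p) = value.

strip the shared t-power: t on [0, 1/2); log(t)/t on [1/2, 1); 3 on [1, 2); …
split f at 1/2, 1, 2: ℳ[f](s) collects 4 kernel integrals
segment 0 to 1/2 holds t**(3/2); add its integral
on [1/2, 1): add ∫ log(t)/sqrt(t)·t^(s-1) dt
segment [1, 2) carries 3*sqrt(t); integrate it
segment [2, 3) carries 2*sqrt(t); integrate it

F(1/3) = -198/5 - 6*2**(1/6)*log(2) + 6*2**(5/6)/5 + 12*3**(5/6)/5 + 795*2**(1/6)/22
F(7/4) = 2**(3/4)*(-11544*2**(1/4) + 2340*log(2) + 2097 + 10400*sqrt(2) + 46800*6**(1/4))/11700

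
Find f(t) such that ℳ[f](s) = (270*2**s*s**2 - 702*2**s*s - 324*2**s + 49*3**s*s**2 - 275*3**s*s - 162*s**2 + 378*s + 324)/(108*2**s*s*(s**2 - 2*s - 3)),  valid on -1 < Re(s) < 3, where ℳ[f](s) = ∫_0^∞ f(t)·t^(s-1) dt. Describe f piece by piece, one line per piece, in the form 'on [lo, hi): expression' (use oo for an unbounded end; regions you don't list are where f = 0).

split f at 1/2, 1, 3/2: ℳ[f](s) collects 4 kernel integrals
on [0, 1/2) integrate f = t against the kernel
[1/2, 1) adds the kernel integral of (2*t + 1)
∫ over [1, 3/2) of t/2·t^(s-1) joins the sum
segment 3/2 to ∞ holds t**(-3); add its integral

on [0, 1/2): t
on [1/2, 1): 2*t + 1
on [1, 3/2): t/2
on [3/2, oo): t**(-3)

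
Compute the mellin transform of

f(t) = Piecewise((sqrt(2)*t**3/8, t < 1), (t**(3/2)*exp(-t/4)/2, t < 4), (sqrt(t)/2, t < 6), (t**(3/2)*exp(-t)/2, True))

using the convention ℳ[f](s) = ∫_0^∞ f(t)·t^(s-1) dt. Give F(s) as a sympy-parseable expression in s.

undo the shared t-power: sqrt(2)*t**(5/2)/8 on [0, 1); t*exp(-t/4)/2 on [1, 4); 1/2 on [4, 6); …
invert the common scale on t to get t**(5/2) on [0, 1/2); t*exp(-t/2) on [1/2, 2); 1/2 on [2, 3); …
reversing the shared t-power: t**(3/2) on [0, 1/2); exp(-t/2) on [1/2, 2); 1/(2*t) on [2, 3); …
the 4 pieces separated at 1, 4, 6 each add one integral
the [0, 1) slice contributes ∫ sqrt(2)*t**3/8·t^(s-1) dt
for t in [1, 4): the term is ∫ t**(3/2)*exp(-t/4)/2·t^(s-1)
the [4, 6) slice contributes ∫ sqrt(t)/2·t^(s-1) dt
segment 6 to ∞ holds t**(3/2)*exp(-t)/2; add its integral

12**(1/2 - s)*2**(s + 1/2)*(-32*2**(2*s)*6**(s + 1/2)*(s + 3)*(2*s + 1)*uppergamma(s + 3/2, 1) - 16*2**(2*s)*6**(s + 1/2)*(s + 3) + 16*24**(s + 1/2)*(s + 3)*(2*s + 1)*uppergamma(s + 3/2, 1/4) + 48*6**(2*s)*(s + 3) + 4*6**(s + 1/2)*(s + 3)*(2*s + 1)*uppergamma(s + 3/2, 6) + sqrt(2)*6**(s + 1/2)*(2*s + 1))/(96*(s + 3)*(2*s + 1))
  Re(s) > -3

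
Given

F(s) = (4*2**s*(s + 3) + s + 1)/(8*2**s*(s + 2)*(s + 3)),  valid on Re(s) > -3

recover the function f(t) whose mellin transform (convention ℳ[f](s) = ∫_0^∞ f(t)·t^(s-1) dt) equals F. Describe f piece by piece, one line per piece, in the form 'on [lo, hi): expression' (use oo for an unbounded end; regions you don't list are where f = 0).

strip the shared t-power: 2*t on [0, 1/2); 1/2 on [1/2, 1)
the common scale on t comes off first: t on [0, 1); 1/2 on [1, 2)
linearity at 1/2 turns ℳ[f](s) into 2 summed integrals
piece [0, 1/2): integrate 2*t**3 against the kernel
segment 1/2 to 1 holds t**2/2; add its integral

on [0, 1/2): 2*t**3
on [1/2, 1): t**2/2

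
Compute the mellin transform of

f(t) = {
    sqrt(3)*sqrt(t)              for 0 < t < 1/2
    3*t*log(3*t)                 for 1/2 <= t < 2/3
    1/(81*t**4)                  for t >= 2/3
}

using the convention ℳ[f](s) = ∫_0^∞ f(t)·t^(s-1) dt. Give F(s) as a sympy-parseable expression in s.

back out the common scale on t: sqrt(t) on [0, 3/2); t*log(t) on [3/2, 2); t**(-4) on [2, ∞)
the 3 pieces separated at 1/2, 2/3 each add one integral
between 0 and 1/2 the integrand is sqrt(3)*sqrt(t)·t^(s-1)
[1/2, 2/3) adds the kernel integral of 3*t*log(3*t)
for t in [2/3, ∞): the term is ∫ 1/(81*t**4)·t^(s-1)

(32*2**(2*s)*s*(s - 4)*(2*s + 1)*log(2) - 32*2**(2*s)*(s - 4)*(2*s + 1) + 32*2**(2*s)*(s - 4)*(2*s + 1)*log(2) + 3**s*s*(s - 4)*(2*s + 1)*(-24*log(3) + 24*log(2)) + 3**s*(s - 4)*(2*s + 1)*(-24*log(3) + 24*log(2)) + 24*3**s*(s - 4)*(2*s + 1) + 16*3**s*sqrt(6)*(s - 4)*(s**2 + 2*s + 1) - 4**s*(2*s + 1)*(s**2 + 2*s + 1))/(16*6**s*(s - 4)*(2*s + 1)*(s**2 + 2*s + 1))
  -1/2 < Re(s) < 4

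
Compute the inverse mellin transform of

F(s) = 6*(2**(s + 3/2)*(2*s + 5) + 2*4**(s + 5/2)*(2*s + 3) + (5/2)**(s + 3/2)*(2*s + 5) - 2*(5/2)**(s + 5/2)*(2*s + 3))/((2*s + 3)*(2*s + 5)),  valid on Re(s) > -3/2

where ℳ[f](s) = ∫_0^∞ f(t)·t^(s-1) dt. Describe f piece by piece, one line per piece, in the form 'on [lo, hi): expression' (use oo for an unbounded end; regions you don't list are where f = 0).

on [0, 2): 6*t**(3/2)
on [2, 5/2): 3*t**(3/2)
on [5/2, 4): 6*t**(5/2)

split f at 2, 5/2: ℳ[f](s) collects 3 kernel integrals
on [0, 2): add ∫ 6*t**(3/2)·t^(s-1) dt
∫ 3*t**(3/2)·t^(s-1) over [2, 5/2)
piece [5/2, 4): integrate 6*t**(5/2) against the kernel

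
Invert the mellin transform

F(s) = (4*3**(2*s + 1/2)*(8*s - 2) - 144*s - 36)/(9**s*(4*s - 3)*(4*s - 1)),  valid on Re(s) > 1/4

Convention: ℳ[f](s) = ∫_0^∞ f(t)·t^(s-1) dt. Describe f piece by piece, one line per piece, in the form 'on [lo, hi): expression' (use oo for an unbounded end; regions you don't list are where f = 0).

on [0, 1/9): 3*sqrt(3)/t**(1/4)
on [1/9, 1): 2*sqrt(3)/t**(3/4)

the shared t-power comes off first: 3*sqrt(3)*t**(3/4) on [0, 1/9); 2*sqrt(3)*t**(1/4) on [1/9, 1)
remove the power substitution first: 3*sqrt(3)*t**(3/2) on [0, 1/3); 2*sqrt(3)*sqrt(t) on [1/3, 1)
the common scale on t comes off first: t**(3/2) on [0, 1); 2*sqrt(t) on [1, 3)
treat the 2 regions marked off by 1/9 separately and sum
between 0 and 1/9 the integrand is 3*sqrt(3)/t**(1/4)·t^(s-1)
piece [1/9, 1): integrate 2*sqrt(3)/t**(3/4) against the kernel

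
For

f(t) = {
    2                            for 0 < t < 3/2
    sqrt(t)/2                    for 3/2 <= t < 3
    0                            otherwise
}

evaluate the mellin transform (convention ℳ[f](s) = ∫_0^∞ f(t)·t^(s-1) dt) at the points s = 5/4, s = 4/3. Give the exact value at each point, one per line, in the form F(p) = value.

F(5/4) = 3*3**(1/4)*(-5*2**(1/4)*sqrt(3) + 20*sqrt(3) + 28*2**(3/4))/70
F(4/3) = -9*2**(1/6)*3**(5/6)/44 + 9*3**(5/6)/11 + 9*2**(2/3)*3**(1/3)/8

decompose at 3/2; ℳ[f](s) sums the 2 pieces' integrals
between 0 and 3/2 the integrand is 2·t^(s-1)
segment 3/2 to 3 holds sqrt(t)/2; add its integral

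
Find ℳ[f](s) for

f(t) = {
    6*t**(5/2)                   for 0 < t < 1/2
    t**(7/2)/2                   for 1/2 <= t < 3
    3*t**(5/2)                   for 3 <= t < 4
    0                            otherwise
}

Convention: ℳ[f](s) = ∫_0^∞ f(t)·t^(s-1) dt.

split f at 1/2, 3: ℳ[f](s) collects 3 kernel integrals
on [0, 1/2): add ∫ 6*t**(5/2)·t^(s-1) dt
segment 1/2 to 3 holds t**(7/2)/2; add its integral
∫ 3*t**(5/2)·t^(s-1) over [3, 4)

(6144*2**(3*s)*s + 21504*2**(3*s) - 864*sqrt(3)*6**s*s - 3888*sqrt(3)*6**s + 46*sqrt(2)*s + 163*sqrt(2))/(16*2**s*(4*s**2 + 24*s + 35))
  Re(s) > -5/2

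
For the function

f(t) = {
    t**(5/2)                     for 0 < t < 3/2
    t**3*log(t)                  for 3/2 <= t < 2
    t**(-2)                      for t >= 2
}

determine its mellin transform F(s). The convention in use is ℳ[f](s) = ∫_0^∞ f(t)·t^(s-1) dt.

(-64*2**(2*s)*(s - 2)*(2*s + 5) - 2*2**(2*s)*(2*s + 5)*(2*s + (s + 2)**2 + 5) + 3**s*(s - 2)*(s + 2)*(2*s + 5)*(-27*log(3) + 27*log(2)) + 3**s*(s - 2)*(2*s + 5)*(-27*log(3) + 27*log(2)) + 27*3**s*(s - 2)*(2*s + 5) + 18*3**s*sqrt(6)*(s - 2)*(2*s + (s + 2)**2 + 5) + 64*4**s*(s - 2)*(s + 2)*(2*s + 5)*log(2) + 64*4**s*(s - 2)*(2*s + 5)*log(2))/(8*2**s*(s - 2)*(2*s + 5)*(2*s + (s + 2)**2 + 5))
  -5/2 < Re(s) < 2

back out the shared t-power: sqrt(t) on [0, 3/2); t*log(t) on [3/2, 2); t**(-4) on [2, ∞)
linearity at 3/2, 2 turns ℳ[f](s) into 3 summed integrals
over [0, 3/2), the kernel integral of t**(5/2) enters the sum
[3/2, 2) adds the kernel integral of t**3*log(t)
on [2, ∞) integrate f = t**(-2) against the kernel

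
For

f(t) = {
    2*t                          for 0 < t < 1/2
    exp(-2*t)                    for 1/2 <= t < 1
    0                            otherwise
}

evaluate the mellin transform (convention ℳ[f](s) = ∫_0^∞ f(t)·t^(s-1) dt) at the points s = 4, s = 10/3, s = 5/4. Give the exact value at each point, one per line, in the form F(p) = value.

peel off the common scale on t: t on [0, 1); exp(-t) on [1, 2)
the 2 pieces separated at 1/2 each add one integral
over [0, 1/2), the kernel integral of 2*t enters the sum
the [1/2, 1) slice contributes ∫ exp(-2*t)·t^(s-1) dt

F(4) = (-190 + exp(2) + 80*E)*exp(-2)/80
F(10/3) = 2**(2/3)*(-13*uppergamma(10/3, 2) + 3 + 13*uppergamma(10/3, 1))/208
F(5/4) = 2**(3/4)*(-9*uppergamma(5/4, 2) + 9*uppergamma(5/4, 1) + 4)/36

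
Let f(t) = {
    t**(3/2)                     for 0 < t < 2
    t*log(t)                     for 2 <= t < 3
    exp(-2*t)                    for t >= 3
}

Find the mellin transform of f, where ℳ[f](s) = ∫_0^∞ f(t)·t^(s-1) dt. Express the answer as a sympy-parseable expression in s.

along the cuts 2, 3, ℳ[f](s) splits into 3 integrals
piece [0, 2): integrate t**(3/2) against the kernel
segment 2 to 3 holds t*log(t); add its integral
[3, ∞) adds the kernel integral of exp(-2*t)

(-12**s*s*(2*s + 3)*log(4) - 12**s*(2*s + 3)*log(4) + 12**s*(4*s + 6) + 12**s*sqrt(2)*(4*s**2 + 8*s + 4) + 3*18**s*s*(2*s + 3)*log(3) + 18**s*(-6*s - 9) + 3*18**s*(2*s + 3)*log(3) + 3**s*(2*s + 3)*(s**2 + 2*s + 1)*uppergamma(s, 6))/(6**s*(2*s + 3)*(s**2 + 2*s + 1))
  Re(s) > -3/2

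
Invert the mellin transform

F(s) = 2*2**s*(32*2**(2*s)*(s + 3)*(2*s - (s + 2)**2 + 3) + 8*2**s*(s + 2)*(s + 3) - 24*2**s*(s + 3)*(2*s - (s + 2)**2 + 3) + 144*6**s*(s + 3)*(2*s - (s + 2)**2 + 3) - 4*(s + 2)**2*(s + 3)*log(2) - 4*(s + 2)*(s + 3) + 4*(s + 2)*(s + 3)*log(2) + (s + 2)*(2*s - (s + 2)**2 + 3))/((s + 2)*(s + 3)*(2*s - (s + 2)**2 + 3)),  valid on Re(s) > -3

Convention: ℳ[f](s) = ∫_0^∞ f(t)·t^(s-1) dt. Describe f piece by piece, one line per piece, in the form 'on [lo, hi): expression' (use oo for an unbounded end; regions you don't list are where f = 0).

on [0, 2): t**3/4
on [2, 4): 4*t*log(t/4)
on [4, 8): 3*t**2
on [8, 12): 2*t**2

undo the shared t-power: t/4 on [0, 2); 4*log(t/4)/t on [2, 4); 3 on [4, 8); …
peel off the common scale on t: t/2 on [0, 1); 2*log(t/2)/t on [1, 2); 3 on [2, 4); …
undo the common scale on t: t on [0, 1/2); log(t)/t on [1/2, 1); 3 on [1, 2); …
decompose at 2, 4, 8; ℳ[f](s) sums the 4 pieces' integrals
on [0, 2): add ∫ t**3/4·t^(s-1) dt
segment [2, 4) carries 4*t*log(t/4); integrate it
on [4, 8): add ∫ 3*t**2·t^(s-1) dt
for t in [8, 12): the term is ∫ 2*t**2·t^(s-1)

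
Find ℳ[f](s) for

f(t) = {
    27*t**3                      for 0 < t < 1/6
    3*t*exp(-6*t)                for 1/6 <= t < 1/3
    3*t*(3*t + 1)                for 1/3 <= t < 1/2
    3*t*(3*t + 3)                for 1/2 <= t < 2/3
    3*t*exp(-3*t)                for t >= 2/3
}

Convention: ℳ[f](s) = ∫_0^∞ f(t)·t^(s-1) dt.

(80*2**(2*s)*(s + 1)*(s + 3) + 48*2**(2*s)*(s + 3) + 8*2**s*(s + 1)*(s + 2)*(s + 3)*uppergamma(s + 1, 2) - 16*2**s*(s + 1)*(s + 3) - 8*2**s*(s + 3) - 24*3**s*(s + 1)*(s + 3) - 24*3**s*(s + 3) + 4*(s + 1)*(s + 2)*(s + 3)*uppergamma(s + 1, 1) - 4*(s + 1)*(s + 2)*(s + 3)*uppergamma(s + 1, 2) + (s + 1)*(s + 2))/(8*6**s*(s + 1)*(s + 2)*(s + 3))
  Re(s) > -3

reversing the common scale on t: t**3 on [0, 1/2); t*exp(-2*t) on [1/2, 1); t*(t + 1) on [1, 3/2); …
back out the shared t-power: t**2 on [0, 1/2); exp(-2*t) on [1/2, 1); t + 1 on [1, 3/2); …
decompose at 1/6, 1/3, 1/2, 2/3; ℳ[f](s) sums the 5 pieces' integrals
over [0, 1/6), the kernel integral of 27*t**3 enters the sum
between 1/6 and 1/3 the integrand is 3*t*exp(-6*t)·t^(s-1)
over [1/3, 1/2), the kernel integral of 3*t*(3*t + 1) enters the sum
piece [1/2, 2/3): integrate 3*t*(3*t + 3) against the kernel
between 2/3 and ∞ the integrand is 3*t*exp(-3*t)·t^(s-1)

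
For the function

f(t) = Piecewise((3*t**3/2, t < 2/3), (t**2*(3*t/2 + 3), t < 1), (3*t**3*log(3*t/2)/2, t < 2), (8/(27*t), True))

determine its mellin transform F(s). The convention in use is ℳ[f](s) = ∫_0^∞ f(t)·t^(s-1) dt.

reversing the shared t-power: 3*t/2 on [0, 2/3); 3*t/2 + 3 on [2/3, 1); 3*t*log(3*t/2)/2 on [1, 2); …
undo the common scale on t: t on [0, 1); t + 3 on [1, 3/2); t*log(t) on [3/2, 3); …
f breaks at 2/3, 1, 2 into 4 integrals to sum
on [0, 2/3): add ∫ 3*t**3/2·t^(s-1) dt
for t in [2/3, 1): the term is ∫ t**2*(3*t/2 + 3)·t^(s-1)
between 1 and 2 the integrand is 3*t**3*log(3*t/2)/2·t^(s-1)
over [2, ∞), the kernel integral of 8/(27*t) enters the sum

3**(-s - 2)*(-162*2**(s + 2)*(s - 1)*(s + 2)*(2*s + (s + 2)**2 + 5) - 162*2**(s + 2)*(s - 1)*(2*s + (s + 2)**2 + 5) - 81*3**(s + 2)*(s - 1)*(s + 2)**2*(s + 3)*log(3) + 81*3**(s + 2)*(s - 1)*(s + 2)**2*(s + 3)*log(2) - 81*3**(s + 2)*(s - 1)*(s + 2)*(s + 3)*log(3) + 81*3**(s + 2)*(s - 1)*(s + 2)*(s + 3)*log(2) + 81*3**(s + 2)*(s - 1)*(s + 2)*(s + 3) + 243*3**(s + 2)*(s - 1)*(s + 2)*(2*s + (s + 2)**2 + 5) + 162*3**(s + 2)*(s - 1)*(2*s + (s + 2)**2 + 5) + 162*6**(s + 2)*(s - 1)*(s + 2)**2*(s + 3)*log(3) - 162*6**(s + 2)*(s - 1)*(s + 2)*(s + 3) + 162*6**(s + 2)*(s - 1)*(s + 2)*(s + 3)*log(3) - 2*6**(s + 2)*(s + 2)*(s + 3)*(2*s + (s + 2)**2 + 5))/(54*(s - 1)*(s + 2)*(s + 3)*(2*s + (s + 2)**2 + 5))
  -3 < Re(s) < 1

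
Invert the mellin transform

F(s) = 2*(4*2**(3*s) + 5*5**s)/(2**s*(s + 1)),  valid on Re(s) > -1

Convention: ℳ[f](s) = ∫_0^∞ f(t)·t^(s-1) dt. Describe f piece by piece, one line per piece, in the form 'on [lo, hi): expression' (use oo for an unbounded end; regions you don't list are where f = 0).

on [0, 5/2): 6*t
on [5/2, 4): 2*t

f breaks at 5/2 into 2 integrals to sum
piece [0, 5/2): integrate 6*t against the kernel
the [5/2, 4) slice contributes ∫ 2*t·t^(s-1) dt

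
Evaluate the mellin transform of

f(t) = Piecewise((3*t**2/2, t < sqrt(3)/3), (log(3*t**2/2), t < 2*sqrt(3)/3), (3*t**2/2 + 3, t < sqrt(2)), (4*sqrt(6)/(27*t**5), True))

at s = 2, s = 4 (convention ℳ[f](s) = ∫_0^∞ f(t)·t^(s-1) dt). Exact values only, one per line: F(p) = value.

remove the power substitution first: 3*t/2 on [0, 1/3); log(3*t/2) on [1/3, 4/3); 3*t/2 + 3 on [4/3, 2); …
strip the common scale on t: 3*t on [0, 1/6); log(3*t) on [1/6, 2/3); 3*t + 3 on [2/3, 1); …
strip the common scale on t: t on [0, 1/2); log(t) on [1/2, 2); t + 3 on [2, 3); …
slice at sqrt(3)/3, 2*sqrt(3)/3, sqrt(2), transform all 4 pieces, and sum them
segment [0, sqrt(3)/3) carries 3*t**2/2; integrate it
the [sqrt(3)/3, 2*sqrt(3)/3) slice contributes ∫ log(3*t**2/2)·t^(s-1) dt
the [2*sqrt(3)/3, sqrt(2)) slice contributes ∫ (3*t**2/2 + 3)·t^(s-1) dt
∫ over [sqrt(2), ∞) of 4*sqrt(6)/(27*t**5)·t^(s-1) joins the sum

F(2) = 2*sqrt(3)/81 + 5*log(2)/6 + 11/8
F(4) = 4*sqrt(3)/27 + 17*log(2)/36 + 23/8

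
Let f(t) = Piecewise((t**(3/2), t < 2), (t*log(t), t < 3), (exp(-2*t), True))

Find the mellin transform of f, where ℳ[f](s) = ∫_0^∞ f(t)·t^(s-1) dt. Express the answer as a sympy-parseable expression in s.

(-12**s*s*(2*s + 3)*log(4) - 12**s*(2*s + 3)*log(4) + 12**s*(4*s + 6) + 12**s*sqrt(2)*(4*s**2 + 8*s + 4) + 3*18**s*s*(2*s + 3)*log(3) + 18**s*(-6*s - 9) + 3*18**s*(2*s + 3)*log(3) + 3**s*(2*s + 3)*(s**2 + 2*s + 1)*uppergamma(s, 6))/(6**s*(2*s + 3)*(s**2 + 2*s + 1))
  Re(s) > -3/2

linearity at 2, 3 turns ℳ[f](s) into 3 summed integrals
between 0 and 2 the integrand is t**(3/2)·t^(s-1)
for t in [2, 3): the term is ∫ t*log(t)·t^(s-1)
over [3, ∞), the kernel integral of exp(-2*t) enters the sum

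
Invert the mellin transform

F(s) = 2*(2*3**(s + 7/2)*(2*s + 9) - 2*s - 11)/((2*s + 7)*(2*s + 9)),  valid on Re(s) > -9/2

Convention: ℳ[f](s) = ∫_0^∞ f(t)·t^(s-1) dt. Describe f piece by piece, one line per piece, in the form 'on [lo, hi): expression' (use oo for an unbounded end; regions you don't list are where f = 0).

peel off the shared t-power: t**(5/2) on [0, 1); 2*t**(3/2) on [1, 3)
invert the shared t-power to get t**(3/2) on [0, 1); 2*sqrt(t) on [1, 3)
slice at 1, transform all 2 pieces, and sum them
piece [0, 1): integrate t**(9/2) against the kernel
segment [1, 3) carries 2*t**(7/2); integrate it

on [0, 1): t**(9/2)
on [1, 3): 2*t**(7/2)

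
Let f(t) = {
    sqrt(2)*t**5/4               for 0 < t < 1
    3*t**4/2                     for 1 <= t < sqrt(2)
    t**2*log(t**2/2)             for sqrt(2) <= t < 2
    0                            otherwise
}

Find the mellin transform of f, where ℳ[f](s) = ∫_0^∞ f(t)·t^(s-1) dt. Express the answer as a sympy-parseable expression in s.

(24*2**(s/2)*(s + 2)**2*(s + 5) + 16*2**(s/2)*(s + 4)*(s + 5) + 16*2**s*(s + 2)*(s + 4)*(s + 5)*log(2) - 32*2**s*(s + 4)*(s + 5) + sqrt(2)*(s + 2)**2*(s + 4) - 6*(s + 2)**2*(s + 5))/(4*(s + 2)**2*(s + 4)*(s + 5))
  Re(s) > -5

strip the power substitution: sqrt(2)*t**(5/2)/4 on [0, 1); 3*t**2/2 on [1, 2); t*log(t/2) on [2, 4)
reversing the shared t-power: sqrt(2)*t**(3/2)/4 on [0, 1); 3*t/2 on [1, 2); log(t/2) on [2, 4)
reversing the common scale on t: t**(3/2) on [0, 1/2); 3*t on [1/2, 1); log(t) on [1, 2)
breakpoints 1, sqrt(2): one integral from each of the 3 segments
on [0, 1) integrate f = sqrt(2)*t**5/4 against the kernel
segment 1 to sqrt(2) holds 3*t**4/2; add its integral
over [sqrt(2), 2), the kernel integral of t**2*log(t**2/2) enters the sum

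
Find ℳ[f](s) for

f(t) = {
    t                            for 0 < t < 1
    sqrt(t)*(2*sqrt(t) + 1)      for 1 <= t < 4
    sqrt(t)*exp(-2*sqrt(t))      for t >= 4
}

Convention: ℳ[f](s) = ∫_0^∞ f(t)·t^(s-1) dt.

(10*2**(4*s)*(2*s + 1) + 2*2**(4*s) - 2*2**(2*s)*(2*s + 1) - 4**s + (s + 1)*(2*s + 1)*uppergamma(2*s + 1, 4))/(4**s*(s + 1)*(2*s + 1))
  Re(s) > -1

strip the power substitution: t**2 on [0, 1); t*(2*t + 1) on [1, 2); t*exp(-2*t) on [2, ∞)
back out the shared t-power: t on [0, 1); 2*t + 1 on [1, 2); exp(-2*t) on [2, ∞)
the 3 pieces separated at 1, 4 each add one integral
piece [0, 1): integrate t against the kernel
on [1, 4) integrate f = sqrt(t)*(2*sqrt(t) + 1) against the kernel
segment [4, ∞) carries sqrt(t)*exp(-2*sqrt(t)); integrate it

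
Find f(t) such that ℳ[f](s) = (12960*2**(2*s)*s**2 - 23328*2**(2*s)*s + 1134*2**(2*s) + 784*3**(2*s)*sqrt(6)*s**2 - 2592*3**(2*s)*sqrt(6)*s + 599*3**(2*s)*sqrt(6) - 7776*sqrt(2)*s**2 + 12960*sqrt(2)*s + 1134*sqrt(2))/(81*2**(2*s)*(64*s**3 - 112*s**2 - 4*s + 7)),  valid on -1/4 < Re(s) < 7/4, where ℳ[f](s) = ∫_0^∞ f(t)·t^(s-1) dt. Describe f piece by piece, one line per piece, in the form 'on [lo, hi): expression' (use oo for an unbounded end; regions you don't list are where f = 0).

on [0, 1/4): t**(1/4)
on [1/4, 1): (2*sqrt(t) + 1)/t**(1/4)
on [1, 9/4): t**(1/4)/2
on [9/4, oo): t**(-7/4)

strip the power substitution: sqrt(t) on [0, 1/2); (2*t + 1)/sqrt(t) on [1/2, 1); sqrt(t)/2 on [1, 3/2); …
peel off the shared t-power: 1 on [0, 1/2); (2*t + 1)/t on [1/2, 1); 1/2 on [1, 3/2); …
back out the shared t-power: t on [0, 1/2); 2*t + 1 on [1/2, 1); t/2 on [1, 3/2); …
cuts at 1/4, 1, 9/4: linearity sums the 4 kernel integrals
over [0, 1/4), the kernel integral of t**(1/4) enters the sum
piece [1/4, 1): integrate (2*sqrt(t) + 1)/t**(1/4) against the kernel
[1, 9/4) adds the kernel integral of t**(1/4)/2
on [9/4, ∞): add ∫ t**(-7/4)·t^(s-1) dt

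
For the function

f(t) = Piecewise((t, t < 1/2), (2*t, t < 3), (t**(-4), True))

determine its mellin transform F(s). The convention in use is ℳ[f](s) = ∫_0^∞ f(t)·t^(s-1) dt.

(970*6**s*s - 3890*6**s - 81*s + 324)/(162*2**s*(s**2 - 3*s - 4))
  -1 < Re(s) < 4

split f at 1/2, 3: ℳ[f](s) collects 3 kernel integrals
segment 0 to 1/2 holds t; add its integral
for t in [1/2, 3): the term is ∫ 2*t·t^(s-1)
for t in [3, ∞): the term is ∫ t**(-4)·t^(s-1)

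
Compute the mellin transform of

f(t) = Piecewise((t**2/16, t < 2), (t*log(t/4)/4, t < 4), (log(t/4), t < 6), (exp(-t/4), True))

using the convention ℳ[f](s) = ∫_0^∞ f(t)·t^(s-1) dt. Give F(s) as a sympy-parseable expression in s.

2**s*(4*2**s*s**2*(s + 2)*(s**2 + 2*s + 1)*uppergamma(s, 3/2) - 4*2**s*s**2*(s + 2) + 4*2**s*(s + 2)*(s**2 + 2*s + 1) + 3**s*s*(s + 2)*(-4*log(2) + 4*log(3))*(s**2 + 2*s + 1) - 4*3**s*(s + 2)*(s**2 + 2*s + 1) + s**3*(s + 2)*log(4) + s**2*(s + 2)*log(4) + 2*s**2*(s + 2) + s**2*(s**2 + 2*s + 1))/(4*s**2*(s + 2)*(s**2 + 2*s + 1))
  Re(s) > -2

reversing the common scale on t: t**2/4 on [0, 1); t*log(t/2)/2 on [1, 2); log(t/2) on [2, 3); …
the common scale on t comes off first: t**2 on [0, 1/2); t*log(t) on [1/2, 1); log(t) on [1, 3/2); …
decompose at 2, 4, 6; ℳ[f](s) sums the 4 pieces' integrals
for t in [0, 2): the term is ∫ t**2/16·t^(s-1)
piece [2, 4): integrate t*log(t/4)/4 against the kernel
∫ log(t/4)·t^(s-1) over [4, 6)
over [6, ∞), the kernel integral of exp(-t/4) enters the sum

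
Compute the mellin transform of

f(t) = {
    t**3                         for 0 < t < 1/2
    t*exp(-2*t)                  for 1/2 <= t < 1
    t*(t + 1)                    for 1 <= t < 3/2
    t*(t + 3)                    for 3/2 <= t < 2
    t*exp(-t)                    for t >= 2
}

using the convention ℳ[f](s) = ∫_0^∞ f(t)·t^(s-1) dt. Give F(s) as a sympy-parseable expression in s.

(80*2**(2*s)*(s + 1)*(s + 3) + 48*2**(2*s)*(s + 3) + 8*2**s*(s + 1)*(s + 2)*(s + 3)*uppergamma(s + 1, 2) - 16*2**s*(s + 1)*(s + 3) - 8*2**s*(s + 3) - 24*3**s*(s + 1)*(s + 3) - 24*3**s*(s + 3) + 4*(s + 1)*(s + 2)*(s + 3)*uppergamma(s + 1, 1) - 4*(s + 1)*(s + 2)*(s + 3)*uppergamma(s + 1, 2) + (s + 1)*(s + 2))/(8*2**s*(s + 1)*(s + 2)*(s + 3))
  Re(s) > -3

peel off the shared t-power: t**(5/2) on [0, 1/2); sqrt(t)*exp(-2*t) on [1/2, 1); sqrt(t)*(t + 1) on [1, 3/2); …
the shared t-power comes off first: t**2 on [0, 1/2); exp(-2*t) on [1/2, 1); t + 1 on [1, 3/2); …
cuts at 1/2, 1, 3/2, 2: linearity sums the 5 kernel integrals
the [0, 1/2) slice contributes ∫ t**3·t^(s-1) dt
for t in [1/2, 1): the term is ∫ t*exp(-2*t)·t^(s-1)
the [1, 3/2) slice contributes ∫ t*(t + 1)·t^(s-1) dt
∫ over [3/2, 2) of t*(t + 3)·t^(s-1) joins the sum
on [2, ∞): add ∫ t*exp(-t)·t^(s-1) dt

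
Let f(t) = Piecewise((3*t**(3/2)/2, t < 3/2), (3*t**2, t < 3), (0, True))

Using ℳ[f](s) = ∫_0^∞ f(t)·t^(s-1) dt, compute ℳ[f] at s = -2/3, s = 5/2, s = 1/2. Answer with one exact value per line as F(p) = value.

summing 2 kernel integrals split by 3/2 yields ℳ[f](s)
[0, 3/2) adds the kernel integral of 3*t**(3/2)/2
on [3/2, 3) integrate f = 3*t**2 against the kernel

F(-2/3) = -27*2**(2/3)*3**(1/3)/16 + 9*2**(1/6)*3**(5/6)/10 + 27*3**(1/3)/4
F(5/2) = -27*sqrt(6)/16 + 243/128 + 54*sqrt(3)
F(1/2) = -27*sqrt(6)/20 + 27/16 + 54*sqrt(3)/5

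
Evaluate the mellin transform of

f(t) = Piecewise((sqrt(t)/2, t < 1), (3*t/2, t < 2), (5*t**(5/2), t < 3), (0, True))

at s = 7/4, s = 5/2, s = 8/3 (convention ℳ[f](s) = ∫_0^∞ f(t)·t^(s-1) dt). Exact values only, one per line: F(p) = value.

along the cuts 1, 2, ℳ[f](s) splits into 3 integrals
on [0, 1): add ∫ sqrt(t)/2·t^(s-1) dt
for t in [1, 2): the term is ∫ 3*t/2·t^(s-1)
between 2 and 3 the integrand is 5*t**(5/2)·t^(s-1)

F(7/4) = -320*2**(1/4)/17 - 32/99 + 24*2**(3/4)/11 + 1620*3**(1/4)/17
F(5/2) = 24*sqrt(2)/7 + 8851/42
F(8/3) = -960*2**(1/6)/31 - 105/418 + 36*2**(2/3)/11 + 7290*3**(1/6)/31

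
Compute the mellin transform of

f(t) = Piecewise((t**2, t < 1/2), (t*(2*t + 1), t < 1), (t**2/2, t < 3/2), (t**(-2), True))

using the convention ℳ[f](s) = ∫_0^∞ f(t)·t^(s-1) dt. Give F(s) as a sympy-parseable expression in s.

(180*2**s*s**2 - 108*2**s*s - 504*2**s + 49*3**s*s**2 - 177*3**s*s - 226*3**s - 54*s**2 + 18*s + 180)/(72*2**s*(s**3 + s**2 - 4*s - 4))
  -2 < Re(s) < 2

remove the shared t-power first: t**(3/2) on [0, 1/2); sqrt(t)*(2*t + 1) on [1/2, 1); t**(3/2)/2 on [1, 3/2); …
the shared t-power comes off first: t on [0, 1/2); 2*t + 1 on [1/2, 1); t/2 on [1, 3/2); …
slice at 1/2, 1, 3/2, transform all 4 pieces, and sum them
for t in [0, 1/2): the term is ∫ t**2·t^(s-1)
∫ over [1/2, 1) of t*(2*t + 1)·t^(s-1) joins the sum
segment 1 to 3/2 holds t**2/2; add its integral
segment [3/2, ∞) carries t**(-2); integrate it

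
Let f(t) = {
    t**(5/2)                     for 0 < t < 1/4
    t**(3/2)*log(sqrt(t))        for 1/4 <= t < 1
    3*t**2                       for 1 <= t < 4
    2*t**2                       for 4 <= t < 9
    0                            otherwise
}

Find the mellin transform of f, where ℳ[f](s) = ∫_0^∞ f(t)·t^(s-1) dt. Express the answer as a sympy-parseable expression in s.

(256*2**(4*s)*(2*s + 5)*(4*s - 4*(s + 2)**2 + 7) + 32*2**(2*s)*(s + 2)*(2*s + 5) - 48*2**(2*s)*(2*s + 5)*(4*s - 4*(s + 2)**2 + 7) + 2592*6**(2*s)*(2*s + 5)*(4*s - 4*(s + 2)**2 + 7) - 8*(s + 2)**2*(2*s + 5)*log(2) - 4*(s + 2)*(2*s + 5) + 4*(s + 2)*(2*s + 5)*log(2) + (s + 2)*(4*s - 4*(s + 2)**2 + 7))/(16*2**(2*s)*(s + 2)*(2*s + 5)*(4*s - 4*(s + 2)**2 + 7))
  Re(s) > -5/2

invert the shared t-power to get sqrt(t) on [0, 1/4); log(sqrt(t))/sqrt(t) on [1/4, 1); 3 on [1, 4); …
back out the power substitution: t on [0, 1/2); log(t)/t on [1/2, 1); 3 on [1, 2); …
linearity at 1/4, 1, 4 turns ℳ[f](s) into 4 summed integrals
∫ over [0, 1/4) of t**(5/2)·t^(s-1) joins the sum
for t in [1/4, 1): the term is ∫ t**(3/2)*log(sqrt(t))·t^(s-1)
over [1, 4), the kernel integral of 3*t**2 enters the sum
for t in [4, 9): the term is ∫ 2*t**2·t^(s-1)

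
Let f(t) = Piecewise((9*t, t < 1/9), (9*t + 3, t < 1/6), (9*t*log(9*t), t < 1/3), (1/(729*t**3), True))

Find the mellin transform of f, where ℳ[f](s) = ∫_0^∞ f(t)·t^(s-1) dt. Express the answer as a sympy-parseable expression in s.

peel off the common scale on t: 3*t on [0, 1/3); 3*t + 3 on [1/3, 1/2); 3*t*log(3*t) on [1/2, 1); …
invert the common scale on t to get t on [0, 1); t + 3 on [1, 3/2); t*log(t) on [3/2, 3); …
along the cuts 1/9, 1/6, 1/3, ℳ[f](s) splits into 4 integrals
on [0, 1/9) integrate f = 9*t against the kernel
segment 1/9 to 1/6 holds (9*t + 3); add its integral
segment [1/6, 1/3) carries 9*t*log(9*t); integrate it
over [1/3, ∞), the kernel integral of 1/(729*t**3) enters the sum

(-162*2**s*s*(s - 3)*(s**2 + 2*s + 1) - 162*2**s*(s - 3)*(s**2 + 2*s + 1) - 81*3**s*s**2*(s - 3)*(s + 1)*log(3) + 81*3**s*s**2*(s - 3)*(s + 1)*log(2) - 81*3**s*s*(s - 3)*(s + 1)*log(3) + 81*3**s*s*(s - 3)*(s + 1)*log(2) + 81*3**s*s*(s - 3)*(s + 1) + 243*3**s*s*(s - 3)*(s**2 + 2*s + 1) + 162*3**s*(s - 3)*(s**2 + 2*s + 1) + 162*6**s*s**2*(s - 3)*(s + 1)*log(3) - 162*6**s*s*(s - 3)*(s + 1) + 162*6**s*s*(s - 3)*(s + 1)*log(3) - 2*6**s*s*(s + 1)*(s**2 + 2*s + 1))/(54*18**s*s*(s - 3)*(s + 1)*(s**2 + 2*s + 1))
  -1 < Re(s) < 3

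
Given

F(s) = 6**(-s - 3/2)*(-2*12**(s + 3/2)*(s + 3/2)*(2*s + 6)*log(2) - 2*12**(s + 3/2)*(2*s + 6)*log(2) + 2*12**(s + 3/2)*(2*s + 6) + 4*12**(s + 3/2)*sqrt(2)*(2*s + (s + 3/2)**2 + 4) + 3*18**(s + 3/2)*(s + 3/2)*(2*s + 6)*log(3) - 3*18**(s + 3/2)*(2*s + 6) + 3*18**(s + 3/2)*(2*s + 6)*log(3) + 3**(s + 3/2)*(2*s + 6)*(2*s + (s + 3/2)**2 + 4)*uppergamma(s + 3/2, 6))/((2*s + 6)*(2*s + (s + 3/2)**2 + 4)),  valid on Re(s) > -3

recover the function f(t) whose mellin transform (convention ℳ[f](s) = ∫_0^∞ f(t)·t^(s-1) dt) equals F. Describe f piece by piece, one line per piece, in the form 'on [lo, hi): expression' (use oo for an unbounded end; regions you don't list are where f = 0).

on [0, 2): t**3
on [2, 3): t**(5/2)*log(t)
on [3, oo): t**(3/2)*exp(-2*t)

remove the shared t-power first: t**(5/2) on [0, 2); t**2*log(t) on [2, 3); t*exp(-2*t) on [3, ∞)
the shared t-power comes off first: t**(3/2) on [0, 2); t*log(t) on [2, 3); exp(-2*t) on [3, ∞)
breakpoints 2, 3: one integral from each of the 3 segments
∫ t**3·t^(s-1) over [0, 2)
[2, 3) adds the kernel integral of t**(5/2)*log(t)
on [3, ∞): add ∫ t**(3/2)*exp(-2*t)·t^(s-1) dt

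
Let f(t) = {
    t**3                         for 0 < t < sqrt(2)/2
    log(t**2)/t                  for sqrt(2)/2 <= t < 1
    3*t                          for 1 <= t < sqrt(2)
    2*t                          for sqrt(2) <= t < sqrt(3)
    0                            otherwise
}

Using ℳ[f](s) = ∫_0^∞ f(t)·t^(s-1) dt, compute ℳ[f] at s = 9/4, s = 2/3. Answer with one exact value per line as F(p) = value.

strip the power substitution: t**(3/2) on [0, 1/2); log(t)/sqrt(t) on [1/2, 1); 3*sqrt(t) on [1, 2); …
undo the shared t-power: t on [0, 1/2); log(t)/t on [1/2, 1); 3 on [1, 2); …
breakpoints sqrt(2)/2, 1, sqrt(2): one integral from each of the 4 segments
∫ t**3·t^(s-1) over [0, sqrt(2)/2)
∫ over [sqrt(2)/2, 1) of log(t**2)/t·t^(s-1) joins the sum
on [1, sqrt(2)): add ∫ 3*t·t^(s-1) dt
segment [sqrt(2), sqrt(3)) carries 2*t; integrate it

F(9/4) = 2**(3/8)*(-15036*2**(5/8) + 5460*log(2) + 9061 + 8400*2**(1/4) + 12600*6**(5/8))/13650
F(2/3) = -99/5 - 3*2**(1/6)*log(2) + 3*2**(5/6)/5 + 6*3**(5/6)/5 + 795*2**(1/6)/44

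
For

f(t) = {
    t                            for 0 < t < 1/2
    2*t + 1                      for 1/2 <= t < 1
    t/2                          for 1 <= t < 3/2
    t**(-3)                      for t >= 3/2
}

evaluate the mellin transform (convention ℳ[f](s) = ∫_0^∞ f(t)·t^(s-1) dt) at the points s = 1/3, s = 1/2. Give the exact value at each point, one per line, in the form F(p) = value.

breakpoints 1/2, 1, 3/2: one integral from each of the 4 segments
[0, 1/2) adds the kernel integral of t
over [1/2, 1), the kernel integral of (2*t + 1) enters the sum
on [1, 3/2) integrate f = t/2 against the kernel
for t in [3/2, ∞): the term is ∫ t**(-3)·t^(s-1)

F(1/3) = 2**(2/3)*(-486 + 97*3**(1/3) + 594*2**(1/3))/288
F(1/2) = -7*sqrt(2)/6 + 167*sqrt(6)/540 + 3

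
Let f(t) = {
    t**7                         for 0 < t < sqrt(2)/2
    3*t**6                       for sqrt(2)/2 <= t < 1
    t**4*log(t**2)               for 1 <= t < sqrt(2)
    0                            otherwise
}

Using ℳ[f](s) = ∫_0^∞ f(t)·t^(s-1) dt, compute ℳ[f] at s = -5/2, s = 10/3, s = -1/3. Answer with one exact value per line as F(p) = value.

F(-5/2) = -31*2**(3/4)/36 - 3*2**(1/4)/14 + 2*2**(3/4)*log(2)/3 + 110/63
F(10/3) = -36*2**(2/3)/121 - 9*2**(1/3)/896 + 3*2**(5/6)/1984 + 1215/3388 + 12*2**(2/3)*log(2)/11
F(-1/3) = -36*2**(5/6)/121 - 9*2**(1/6)/136 + 3*2**(2/3)/320 + 6*2**(5/6)*log(2)/11 + 1395/2057

remove the power substitution first: t**(7/2) on [0, 1/2); 3*t**3 on [1/2, 1); t**2*log(t) on [1, 2)
peel off the shared t-power: t**(3/2) on [0, 1/2); 3*t on [1/2, 1); log(t) on [1, 2)
integrate the 3 segments split at sqrt(2)/2, 1, then add the results
the [0, sqrt(2)/2) slice contributes ∫ t**7·t^(s-1) dt
on [sqrt(2)/2, 1) integrate f = 3*t**6 against the kernel
over [1, sqrt(2)), the kernel integral of t**4*log(t**2) enters the sum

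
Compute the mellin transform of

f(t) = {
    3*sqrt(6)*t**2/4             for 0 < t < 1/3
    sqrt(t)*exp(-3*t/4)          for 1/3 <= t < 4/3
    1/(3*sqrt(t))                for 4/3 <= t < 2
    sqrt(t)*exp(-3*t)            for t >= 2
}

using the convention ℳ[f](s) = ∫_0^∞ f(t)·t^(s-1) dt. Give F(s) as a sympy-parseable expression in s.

the shared t-power comes off first: 3*sqrt(6)*t**(3/2)/4 on [0, 1/3); exp(-3*t/4) on [1/3, 4/3); 1/(3*t) on [4/3, 2); …
strip the common scale on t: t**(3/2) on [0, 1/2); exp(-t/2) on [1/2, 2); 1/(2*t) on [2, 3); …
decompose at 1/3, 4/3, 2; ℳ[f](s) sums the 4 pieces' integrals
segment [0, 1/3) carries 3*sqrt(6)*t**2/4; integrate it
on [1/3, 4/3): add ∫ sqrt(t)*exp(-3*t/4)·t^(s-1) dt
for t in [4/3, 2): the term is ∫ 1/(3*sqrt(t))·t^(s-1)
segment 2 to ∞ holds sqrt(t)*exp(-3*t); add its integral

18**(1/2 - s)*(-8*2**(2*s)*6**(s + 1/2)*(s + 2)*(2*s - 1)*uppergamma(s + 1/2, 1) - 4*2**(2*s)*6**(s + 1/2)*(s + 2) + 4*24**(s + 1/2)*(s + 2)*(2*s - 1)*uppergamma(s + 1/2, 1/4) + 8*6**(2*s)*(s + 2) + 4*6**(s + 1/2)*(s + 2)*(2*s - 1)*uppergamma(s + 1/2, 6) + sqrt(2)*6**(s + 1/2)*(2*s - 1))/(72*(s + 2)*(2*s - 1))
  Re(s) > -2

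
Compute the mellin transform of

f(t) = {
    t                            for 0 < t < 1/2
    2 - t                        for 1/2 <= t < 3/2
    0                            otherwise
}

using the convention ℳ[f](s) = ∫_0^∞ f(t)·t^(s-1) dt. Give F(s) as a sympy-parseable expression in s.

decompose at 1/2; ℳ[f](s) sums the 2 pieces' integrals
on [0, 1/2): add ∫ t·t^(s-1) dt
on [1/2, 3/2): add ∫ (2 - t)·t^(s-1) dt

(3**s*s + 4*3**s - 2*s - 4)/(2*2**s*s*(s + 1))
  Re(s) > -1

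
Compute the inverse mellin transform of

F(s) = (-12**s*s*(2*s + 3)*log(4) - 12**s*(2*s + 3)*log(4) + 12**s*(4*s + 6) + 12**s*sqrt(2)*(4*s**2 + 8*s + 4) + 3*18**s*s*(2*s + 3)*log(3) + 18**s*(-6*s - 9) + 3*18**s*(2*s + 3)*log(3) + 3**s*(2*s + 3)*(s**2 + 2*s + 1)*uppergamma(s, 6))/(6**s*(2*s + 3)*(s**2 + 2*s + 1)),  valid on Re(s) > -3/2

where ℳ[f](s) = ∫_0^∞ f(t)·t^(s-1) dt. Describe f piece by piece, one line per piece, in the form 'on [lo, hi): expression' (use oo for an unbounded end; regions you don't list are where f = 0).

on [0, 2): t**(3/2)
on [2, 3): t*log(t)
on [3, oo): exp(-2*t)

f breaks at 2, 3 into 3 integrals to sum
the [0, 2) slice contributes ∫ t**(3/2)·t^(s-1) dt
piece [2, 3): integrate t*log(t) against the kernel
between 3 and ∞ the integrand is exp(-2*t)·t^(s-1)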